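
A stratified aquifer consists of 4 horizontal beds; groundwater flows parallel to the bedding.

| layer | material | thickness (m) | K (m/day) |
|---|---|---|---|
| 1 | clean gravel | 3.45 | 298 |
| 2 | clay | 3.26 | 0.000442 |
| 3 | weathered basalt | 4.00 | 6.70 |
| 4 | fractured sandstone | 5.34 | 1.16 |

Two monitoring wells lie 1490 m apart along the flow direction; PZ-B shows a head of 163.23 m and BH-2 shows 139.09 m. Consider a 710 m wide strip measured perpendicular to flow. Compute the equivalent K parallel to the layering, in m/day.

Flow is parallel to layering, so each bed carries its own Darcy discharge and the transmissivities add.
Σ(K_i·b_i) = 298×3.45 + 0.000442×3.26 + 6.70×4.00 + 1.16×5.34 = 1061 m²/day.
Total thickness b = 16.05 m, so K_eq = Σ(K_i·b_i)/b = 66.11 m/day.

66.1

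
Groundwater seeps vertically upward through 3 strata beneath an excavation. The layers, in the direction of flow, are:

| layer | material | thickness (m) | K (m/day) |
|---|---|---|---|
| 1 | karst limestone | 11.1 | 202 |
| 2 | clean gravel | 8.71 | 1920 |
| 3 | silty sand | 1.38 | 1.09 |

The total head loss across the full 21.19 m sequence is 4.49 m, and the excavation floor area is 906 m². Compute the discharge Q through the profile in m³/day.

Flow is perpendicular to layering, so the layers act in series and the equivalent K is the thickness-weighted harmonic mean.
Total thickness L = 11.1 + 8.71 + 1.38 = 21.19 m.
Σ(b_i/K_i) = 11.1/202 + 8.71/1920 + 1.38/1.09 = 1.326 d.
K_eq = L / Σ(b_i/K_i) = 21.19 / 1.326 = 15.99 m/day.
Q = K_eq · A · (Δh/L) = 15.99 × 906 × (4.49/21.19) = 3069 m³/day.

3070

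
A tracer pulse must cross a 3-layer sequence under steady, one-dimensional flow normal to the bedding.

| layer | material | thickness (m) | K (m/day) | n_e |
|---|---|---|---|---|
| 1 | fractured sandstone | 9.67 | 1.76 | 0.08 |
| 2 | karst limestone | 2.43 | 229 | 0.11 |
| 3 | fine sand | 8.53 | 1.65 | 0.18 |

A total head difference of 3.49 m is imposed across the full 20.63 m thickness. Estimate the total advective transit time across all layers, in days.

With flow normal to the layers, continuity requires the same specific discharge q through every layer.
Σ(b_i/K_i) = 9.67/1.76 + 2.43/229 + 8.53/1.65 = 10.67 d.
q = Δh / Σ(b_i/K_i) = 3.49 / 10.67 = 0.3269 m/day.
In each layer the seepage velocity is v_i = q/n_i, so the layer transit time is t_i = b_i·n_i / q:
  layer 1 (fractured sandstone): t_1 = 9.67 × 0.08 / 0.3269 = 2.366 d
  layer 2 (karst limestone): t_2 = 2.43 × 0.11 / 0.3269 = 0.8176 d
  layer 3 (fine sand): t_3 = 8.53 × 0.18 / 0.3269 = 4.696 d
Total t = Σ t_i = 7.880 days.

7.88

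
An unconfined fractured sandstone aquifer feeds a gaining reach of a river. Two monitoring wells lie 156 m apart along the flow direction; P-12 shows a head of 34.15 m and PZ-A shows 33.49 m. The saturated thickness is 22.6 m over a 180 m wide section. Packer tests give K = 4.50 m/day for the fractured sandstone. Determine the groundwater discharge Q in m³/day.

77.4

Cross-sectional area A = 180 × 22.6 = 4068 m².
Hydraulic gradient i = (34.15 − 33.49) / 156 = 0.66 / 156 = 0.004231.
Darcy's law: Q = K · A · i = 4.500 × 4068 × 0.004231 = 77.45 m³/day.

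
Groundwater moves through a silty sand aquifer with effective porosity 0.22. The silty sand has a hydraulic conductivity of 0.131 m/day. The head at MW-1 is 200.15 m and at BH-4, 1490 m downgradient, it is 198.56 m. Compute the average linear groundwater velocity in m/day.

Hydraulic gradient i = (200.15 − 198.56) / 1490 = 1.59 / 1490 = 0.001067.
Darcy flux q = K · i = 0.1310 × 0.001067 = 0.0001398 m/day.
Seepage velocity v = q / n_e = 0.0001398 / 0.22 = 0.0006354 m/day.

0.000635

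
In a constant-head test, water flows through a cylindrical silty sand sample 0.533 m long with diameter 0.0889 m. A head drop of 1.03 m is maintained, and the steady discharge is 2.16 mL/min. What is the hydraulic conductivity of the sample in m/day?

0.259

Cross-sectional area A = π·(d/2)² = π × (0.0889/2)² = 0.006207 m².
Convert discharge: 2.16 mL/min = 3.600e-08 m³/s.
Darcy's law rearranged: K = Q·L / (A·Δh) = 3.600e-08 × 0.533 / (0.006207 × 1.03) = 3.001e-06 m/s = 0.2593 m/day.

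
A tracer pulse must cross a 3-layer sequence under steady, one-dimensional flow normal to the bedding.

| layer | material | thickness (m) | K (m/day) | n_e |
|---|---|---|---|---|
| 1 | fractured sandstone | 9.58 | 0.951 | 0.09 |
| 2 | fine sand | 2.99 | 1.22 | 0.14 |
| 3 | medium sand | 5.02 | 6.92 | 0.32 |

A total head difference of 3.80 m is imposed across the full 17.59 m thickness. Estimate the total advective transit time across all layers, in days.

10.1

With flow normal to the layers, continuity requires the same specific discharge q through every layer.
Σ(b_i/K_i) = 9.58/0.951 + 2.99/1.22 + 5.02/6.92 = 13.25 d.
q = Δh / Σ(b_i/K_i) = 3.80 / 13.25 = 0.2868 m/day.
In each layer the seepage velocity is v_i = q/n_i, so the layer transit time is t_i = b_i·n_i / q:
  layer 1 (fractured sandstone): t_1 = 9.58 × 0.09 / 0.2868 = 3.006 d
  layer 2 (fine sand): t_2 = 2.99 × 0.14 / 0.2868 = 1.460 d
  layer 3 (medium sand): t_3 = 5.02 × 0.32 / 0.2868 = 5.601 d
Total t = Σ t_i = 10.07 days.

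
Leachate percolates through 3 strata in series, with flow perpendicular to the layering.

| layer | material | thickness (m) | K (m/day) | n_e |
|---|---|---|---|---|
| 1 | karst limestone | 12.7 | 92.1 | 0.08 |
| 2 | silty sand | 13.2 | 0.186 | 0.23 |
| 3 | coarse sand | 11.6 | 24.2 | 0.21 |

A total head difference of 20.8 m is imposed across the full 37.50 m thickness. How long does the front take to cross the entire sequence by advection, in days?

22.3

With flow normal to the layers, continuity requires the same specific discharge q through every layer.
Σ(b_i/K_i) = 12.7/92.1 + 13.2/0.186 + 11.6/24.2 = 71.58 d.
q = Δh / Σ(b_i/K_i) = 20.8 / 71.58 = 0.2906 m/day.
In each layer the seepage velocity is v_i = q/n_i, so the layer transit time is t_i = b_i·n_i / q:
  layer 1 (karst limestone): t_1 = 12.7 × 0.08 / 0.2906 = 3.497 d
  layer 2 (silty sand): t_2 = 13.2 × 0.23 / 0.2906 = 10.45 d
  layer 3 (coarse sand): t_3 = 11.6 × 0.21 / 0.2906 = 8.384 d
Total t = Σ t_i = 22.33 days.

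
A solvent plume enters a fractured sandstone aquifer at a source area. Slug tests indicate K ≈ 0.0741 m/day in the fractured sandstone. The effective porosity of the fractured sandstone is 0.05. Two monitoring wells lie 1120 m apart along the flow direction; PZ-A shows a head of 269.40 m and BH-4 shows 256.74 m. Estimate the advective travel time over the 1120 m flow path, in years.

Hydraulic gradient i = (269.40 − 256.74) / 1120 = 12.66 / 1120 = 0.01130.
Darcy flux q = K · i = 0.07410 × 0.01130 = 0.0008376 m/day.
Seepage velocity v = q / n_e = 0.0008376 / 0.05 = 0.01675 m/day.
Travel time t = L / v = 1120 / 0.01675 = 66858 days = 183.0 years.

183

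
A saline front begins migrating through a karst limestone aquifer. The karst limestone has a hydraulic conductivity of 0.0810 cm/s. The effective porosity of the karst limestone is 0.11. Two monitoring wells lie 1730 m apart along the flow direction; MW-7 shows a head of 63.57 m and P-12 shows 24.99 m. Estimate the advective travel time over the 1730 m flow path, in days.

122

Convert K: 0.0810 cm/s × 864 = 69.98 m/day.
Hydraulic gradient i = (63.57 − 24.99) / 1730 = 38.58 / 1730 = 0.02230.
Darcy flux q = K · i = 69.98 × 0.02230 = 1.561 m/day.
Seepage velocity v = q / n_e = 1.561 / 0.11 = 14.19 m/day.
Travel time t = L / v = 1730 / 14.19 = 121.9 days.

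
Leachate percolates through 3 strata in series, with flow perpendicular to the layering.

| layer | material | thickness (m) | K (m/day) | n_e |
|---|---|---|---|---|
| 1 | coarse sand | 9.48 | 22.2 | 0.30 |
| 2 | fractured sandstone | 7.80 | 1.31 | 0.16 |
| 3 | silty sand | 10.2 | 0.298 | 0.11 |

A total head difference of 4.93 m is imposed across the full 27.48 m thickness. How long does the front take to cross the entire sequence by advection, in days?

With flow normal to the layers, continuity requires the same specific discharge q through every layer.
Σ(b_i/K_i) = 9.48/22.2 + 7.80/1.31 + 10.2/0.298 = 40.61 d.
q = Δh / Σ(b_i/K_i) = 4.93 / 40.61 = 0.1214 m/day.
In each layer the seepage velocity is v_i = q/n_i, so the layer transit time is t_i = b_i·n_i / q:
  layer 1 (coarse sand): t_1 = 9.48 × 0.30 / 0.1214 = 23.43 d
  layer 2 (fractured sandstone): t_2 = 7.80 × 0.16 / 0.1214 = 10.28 d
  layer 3 (silty sand): t_3 = 10.2 × 0.11 / 0.1214 = 9.242 d
Total t = Σ t_i = 42.95 days.

42.9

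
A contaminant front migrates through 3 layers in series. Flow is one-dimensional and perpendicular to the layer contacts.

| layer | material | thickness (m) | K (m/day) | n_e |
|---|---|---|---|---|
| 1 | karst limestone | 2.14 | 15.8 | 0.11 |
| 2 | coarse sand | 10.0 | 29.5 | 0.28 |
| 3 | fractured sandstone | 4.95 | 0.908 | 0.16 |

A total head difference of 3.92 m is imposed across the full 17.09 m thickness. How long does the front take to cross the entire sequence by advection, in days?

5.79

With flow normal to the layers, continuity requires the same specific discharge q through every layer.
Σ(b_i/K_i) = 2.14/15.8 + 10.0/29.5 + 4.95/0.908 = 5.926 d.
q = Δh / Σ(b_i/K_i) = 3.92 / 5.926 = 0.6615 m/day.
In each layer the seepage velocity is v_i = q/n_i, so the layer transit time is t_i = b_i·n_i / q:
  layer 1 (karst limestone): t_1 = 2.14 × 0.11 / 0.6615 = 0.3559 d
  layer 2 (coarse sand): t_2 = 10.0 × 0.28 / 0.6615 = 4.233 d
  layer 3 (fractured sandstone): t_3 = 4.95 × 0.16 / 0.6615 = 1.197 d
Total t = Σ t_i = 5.786 days.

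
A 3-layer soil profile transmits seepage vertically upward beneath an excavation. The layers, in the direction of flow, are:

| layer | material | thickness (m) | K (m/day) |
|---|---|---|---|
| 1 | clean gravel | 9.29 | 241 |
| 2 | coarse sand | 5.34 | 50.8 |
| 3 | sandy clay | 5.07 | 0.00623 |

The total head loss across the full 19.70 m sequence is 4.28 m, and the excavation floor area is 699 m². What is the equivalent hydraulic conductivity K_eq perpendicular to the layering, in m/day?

Flow is perpendicular to layering, so the layers act in series and the equivalent K is the thickness-weighted harmonic mean.
Total thickness L = 9.29 + 5.34 + 5.07 = 19.70 m.
Σ(b_i/K_i) = 9.29/241 + 5.34/50.8 + 5.07/0.00623 = 813.9 d.
K_eq = L / Σ(b_i/K_i) = 19.70 / 813.9 = 0.02420 m/day.

0.0242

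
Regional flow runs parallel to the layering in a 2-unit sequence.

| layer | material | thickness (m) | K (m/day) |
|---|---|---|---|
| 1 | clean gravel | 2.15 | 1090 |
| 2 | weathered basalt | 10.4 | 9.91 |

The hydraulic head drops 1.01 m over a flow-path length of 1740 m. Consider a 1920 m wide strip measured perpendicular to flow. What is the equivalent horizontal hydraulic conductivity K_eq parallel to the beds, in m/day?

Flow is parallel to layering, so each bed carries its own Darcy discharge and the transmissivities add.
Σ(K_i·b_i) = 1090×2.15 + 9.91×10.4 = 2447 m²/day.
Total thickness b = 12.55 m, so K_eq = Σ(K_i·b_i)/b = 194.9 m/day.

195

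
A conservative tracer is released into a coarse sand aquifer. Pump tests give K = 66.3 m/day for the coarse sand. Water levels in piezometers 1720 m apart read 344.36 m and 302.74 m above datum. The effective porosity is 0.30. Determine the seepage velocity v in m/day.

Hydraulic gradient i = (344.36 − 302.74) / 1720 = 41.62 / 1720 = 0.02420.
Darcy flux q = K · i = 66.30 × 0.02420 = 1.604 m/day.
Seepage velocity v = q / n_e = 1.604 / 0.30 = 5.348 m/day.

5.35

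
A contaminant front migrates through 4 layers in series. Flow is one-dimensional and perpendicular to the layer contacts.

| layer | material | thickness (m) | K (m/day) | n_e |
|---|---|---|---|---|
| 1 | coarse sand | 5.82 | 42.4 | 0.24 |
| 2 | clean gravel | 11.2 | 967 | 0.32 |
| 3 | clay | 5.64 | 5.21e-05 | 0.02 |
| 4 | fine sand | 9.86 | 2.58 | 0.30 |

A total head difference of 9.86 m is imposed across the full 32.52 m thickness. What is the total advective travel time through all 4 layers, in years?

With flow normal to the layers, continuity requires the same specific discharge q through every layer.
Σ(b_i/K_i) = 5.82/42.4 + 11.2/967 + 5.64/5.21e-05 + 9.86/2.58 = 1.083e+05 d.
q = Δh / Σ(b_i/K_i) = 9.86 / 1.083e+05 = 9.108e-05 m/day.
In each layer the seepage velocity is v_i = q/n_i, so the layer transit time is t_i = b_i·n_i / q:
  layer 1 (coarse sand): t_1 = 5.82 × 0.24 / 9.108e-05 = 15336 d
  layer 2 (clean gravel): t_2 = 11.2 × 0.32 / 9.108e-05 = 39350 d
  layer 3 (clay): t_3 = 5.64 × 0.02 / 9.108e-05 = 1238 d
  layer 4 (fine sand): t_4 = 9.86 × 0.30 / 9.108e-05 = 32477 d
Total t = Σ t_i = 88402 days = 242.0 years.

242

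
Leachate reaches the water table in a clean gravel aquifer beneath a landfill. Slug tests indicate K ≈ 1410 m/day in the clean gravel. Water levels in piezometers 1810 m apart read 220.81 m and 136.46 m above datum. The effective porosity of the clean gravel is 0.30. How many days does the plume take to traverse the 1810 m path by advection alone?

Hydraulic gradient i = (220.81 − 136.46) / 1810 = 84.35 / 1810 = 0.04660.
Darcy flux q = K · i = 1410 × 0.04660 = 65.71 m/day.
Seepage velocity v = q / n_e = 65.71 / 0.30 = 219.0 m/day.
Travel time t = L / v = 1810 / 219.0 = 8.264 days.

8.26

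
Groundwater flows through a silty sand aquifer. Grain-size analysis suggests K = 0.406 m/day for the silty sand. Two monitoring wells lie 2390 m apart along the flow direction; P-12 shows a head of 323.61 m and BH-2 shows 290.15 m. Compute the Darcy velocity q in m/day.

Hydraulic gradient i = (323.61 − 290.15) / 2390 = 33.46 / 2390 = 0.01400.
Specific discharge q = K · i = 0.4060 × 0.01400 = 0.005684 m/day.

0.00568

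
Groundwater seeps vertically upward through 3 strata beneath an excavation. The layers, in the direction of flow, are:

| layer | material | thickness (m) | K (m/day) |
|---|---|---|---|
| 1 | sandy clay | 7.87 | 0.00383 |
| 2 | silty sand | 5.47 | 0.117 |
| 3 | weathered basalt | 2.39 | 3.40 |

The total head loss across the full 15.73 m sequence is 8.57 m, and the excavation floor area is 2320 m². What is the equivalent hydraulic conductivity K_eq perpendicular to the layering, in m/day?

0.00748

Flow is perpendicular to layering, so the layers act in series and the equivalent K is the thickness-weighted harmonic mean.
Total thickness L = 7.87 + 5.47 + 2.39 = 15.73 m.
Σ(b_i/K_i) = 7.87/0.00383 + 5.47/0.117 + 2.39/3.40 = 2102 d.
K_eq = L / Σ(b_i/K_i) = 15.73 / 2102 = 0.007482 m/day.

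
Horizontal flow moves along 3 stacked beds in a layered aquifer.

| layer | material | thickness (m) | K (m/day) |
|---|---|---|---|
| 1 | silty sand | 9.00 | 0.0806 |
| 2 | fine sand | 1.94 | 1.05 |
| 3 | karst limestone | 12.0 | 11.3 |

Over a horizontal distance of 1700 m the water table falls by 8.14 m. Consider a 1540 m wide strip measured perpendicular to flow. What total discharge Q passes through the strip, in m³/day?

1020

Flow is parallel to layering, so each bed carries its own Darcy discharge and the transmissivities add.
Σ(K_i·b_i) = 0.0806×9.00 + 1.05×1.94 + 11.3×12.0 = 138.4 m²/day.
Hydraulic gradient i = Δh / L = 8.14 / 1700 = 0.004788.
Q = Σ(K_i·b_i) · W · i = 138.4 × 1540 × 0.004788 = 1020 m³/day.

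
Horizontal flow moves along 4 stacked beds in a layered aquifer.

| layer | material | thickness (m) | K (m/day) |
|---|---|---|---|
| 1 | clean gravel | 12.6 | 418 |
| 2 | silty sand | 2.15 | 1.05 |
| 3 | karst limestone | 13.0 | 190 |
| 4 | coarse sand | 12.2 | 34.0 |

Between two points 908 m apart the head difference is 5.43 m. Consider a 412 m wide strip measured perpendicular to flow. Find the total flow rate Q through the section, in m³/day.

Flow is parallel to layering, so each bed carries its own Darcy discharge and the transmissivities add.
Σ(K_i·b_i) = 418×12.6 + 1.05×2.15 + 190×13.0 + 34.0×12.2 = 8154 m²/day.
Hydraulic gradient i = Δh / L = 5.43 / 908 = 0.005980.
Q = Σ(K_i·b_i) · W · i = 8154 × 412 × 0.005980 = 20090 m³/day.

20100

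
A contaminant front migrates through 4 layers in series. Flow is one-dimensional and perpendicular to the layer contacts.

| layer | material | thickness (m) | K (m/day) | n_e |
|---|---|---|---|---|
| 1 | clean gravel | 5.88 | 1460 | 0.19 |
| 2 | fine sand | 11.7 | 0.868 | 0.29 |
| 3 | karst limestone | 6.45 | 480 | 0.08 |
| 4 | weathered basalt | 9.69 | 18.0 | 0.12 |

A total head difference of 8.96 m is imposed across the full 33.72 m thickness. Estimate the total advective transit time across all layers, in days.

With flow normal to the layers, continuity requires the same specific discharge q through every layer.
Σ(b_i/K_i) = 5.88/1460 + 11.7/0.868 + 6.45/480 + 9.69/18.0 = 14.04 d.
q = Δh / Σ(b_i/K_i) = 8.96 / 14.04 = 0.6384 m/day.
In each layer the seepage velocity is v_i = q/n_i, so the layer transit time is t_i = b_i·n_i / q:
  layer 1 (clean gravel): t_1 = 5.88 × 0.19 / 0.6384 = 1.750 d
  layer 2 (fine sand): t_2 = 11.7 × 0.29 / 0.6384 = 5.315 d
  layer 3 (karst limestone): t_3 = 6.45 × 0.08 / 0.6384 = 0.8083 d
  layer 4 (weathered basalt): t_4 = 9.69 × 0.12 / 0.6384 = 1.821 d
Total t = Σ t_i = 9.695 days.

9.69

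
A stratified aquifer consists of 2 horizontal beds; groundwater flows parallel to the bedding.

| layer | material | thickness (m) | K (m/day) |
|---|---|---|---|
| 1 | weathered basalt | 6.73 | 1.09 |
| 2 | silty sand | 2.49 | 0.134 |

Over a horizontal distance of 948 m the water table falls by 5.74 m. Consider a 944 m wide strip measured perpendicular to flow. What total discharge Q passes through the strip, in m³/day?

Flow is parallel to layering, so each bed carries its own Darcy discharge and the transmissivities add.
Σ(K_i·b_i) = 1.09×6.73 + 0.134×2.49 = 7.669 m²/day.
Hydraulic gradient i = Δh / L = 5.74 / 948 = 0.006055.
Q = Σ(K_i·b_i) · W · i = 7.669 × 944 × 0.006055 = 43.84 m³/day.

43.8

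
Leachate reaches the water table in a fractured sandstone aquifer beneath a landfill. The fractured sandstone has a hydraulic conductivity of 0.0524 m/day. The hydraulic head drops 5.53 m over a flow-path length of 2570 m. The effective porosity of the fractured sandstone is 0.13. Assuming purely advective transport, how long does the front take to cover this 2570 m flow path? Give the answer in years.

Hydraulic gradient i = Δh / L = 5.53 / 2570 = 0.002152.
Darcy flux q = K · i = 0.05240 × 0.002152 = 0.0001128 m/day.
Seepage velocity v = q / n_e = 0.0001128 / 0.13 = 0.0008673 m/day.
Travel time t = L / v = 2570 / 0.0008673 = 2.963e+06 days = 8113 years.

8110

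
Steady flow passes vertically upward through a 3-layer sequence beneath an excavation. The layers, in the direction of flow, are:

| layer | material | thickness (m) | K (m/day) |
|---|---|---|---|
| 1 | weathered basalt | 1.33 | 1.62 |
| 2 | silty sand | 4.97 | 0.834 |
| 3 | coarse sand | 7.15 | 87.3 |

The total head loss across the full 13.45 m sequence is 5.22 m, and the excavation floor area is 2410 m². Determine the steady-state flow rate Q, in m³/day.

1830

Flow is perpendicular to layering, so the layers act in series and the equivalent K is the thickness-weighted harmonic mean.
Total thickness L = 1.33 + 4.97 + 7.15 = 13.45 m.
Σ(b_i/K_i) = 1.33/1.62 + 4.97/0.834 + 7.15/87.3 = 6.862 d.
K_eq = L / Σ(b_i/K_i) = 13.45 / 6.862 = 1.960 m/day.
Q = K_eq · A · (Δh/L) = 1.960 × 2410 × (5.22/13.45) = 1833 m³/day.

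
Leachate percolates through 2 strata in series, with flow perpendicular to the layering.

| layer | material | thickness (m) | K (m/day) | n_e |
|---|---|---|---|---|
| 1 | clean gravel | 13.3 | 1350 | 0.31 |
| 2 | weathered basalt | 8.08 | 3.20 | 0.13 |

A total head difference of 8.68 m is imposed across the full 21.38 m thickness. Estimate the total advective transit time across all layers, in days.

With flow normal to the layers, continuity requires the same specific discharge q through every layer.
Σ(b_i/K_i) = 13.3/1350 + 8.08/3.20 = 2.535 d.
q = Δh / Σ(b_i/K_i) = 8.68 / 2.535 = 3.424 m/day.
In each layer the seepage velocity is v_i = q/n_i, so the layer transit time is t_i = b_i·n_i / q:
  layer 1 (clean gravel): t_1 = 13.3 × 0.31 / 3.424 = 1.204 d
  layer 2 (weathered basalt): t_2 = 8.08 × 0.13 / 3.424 = 0.3068 d
Total t = Σ t_i = 1.511 days.

1.51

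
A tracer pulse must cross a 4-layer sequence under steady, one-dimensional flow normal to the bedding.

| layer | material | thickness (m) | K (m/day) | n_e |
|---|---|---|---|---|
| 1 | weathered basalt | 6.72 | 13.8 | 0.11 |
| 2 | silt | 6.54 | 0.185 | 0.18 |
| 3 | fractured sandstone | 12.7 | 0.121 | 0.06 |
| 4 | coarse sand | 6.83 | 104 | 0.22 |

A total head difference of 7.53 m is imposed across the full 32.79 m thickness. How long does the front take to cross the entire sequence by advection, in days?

With flow normal to the layers, continuity requires the same specific discharge q through every layer.
Σ(b_i/K_i) = 6.72/13.8 + 6.54/0.185 + 12.7/0.121 + 6.83/104 = 140.9 d.
q = Δh / Σ(b_i/K_i) = 7.53 / 140.9 = 0.05346 m/day.
In each layer the seepage velocity is v_i = q/n_i, so the layer transit time is t_i = b_i·n_i / q:
  layer 1 (weathered basalt): t_1 = 6.72 × 0.11 / 0.05346 = 13.83 d
  layer 2 (silt): t_2 = 6.54 × 0.18 / 0.05346 = 22.02 d
  layer 3 (fractured sandstone): t_3 = 12.7 × 0.06 / 0.05346 = 14.25 d
  layer 4 (coarse sand): t_4 = 6.83 × 0.22 / 0.05346 = 28.11 d
Total t = Σ t_i = 78.21 days.

78.2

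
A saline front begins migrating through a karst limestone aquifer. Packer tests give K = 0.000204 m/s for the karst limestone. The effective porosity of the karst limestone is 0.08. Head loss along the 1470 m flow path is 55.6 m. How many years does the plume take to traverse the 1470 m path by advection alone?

0.483

Convert K: 0.000204 m/s × 86400 = 17.63 m/day.
Hydraulic gradient i = Δh / L = 55.6 / 1470 = 0.03782.
Darcy flux q = K · i = 17.63 × 0.03782 = 0.6667 m/day.
Seepage velocity v = q / n_e = 0.6667 / 0.08 = 8.333 m/day.
Travel time t = L / v = 1470 / 8.333 = 176.4 days = 0.4830 years.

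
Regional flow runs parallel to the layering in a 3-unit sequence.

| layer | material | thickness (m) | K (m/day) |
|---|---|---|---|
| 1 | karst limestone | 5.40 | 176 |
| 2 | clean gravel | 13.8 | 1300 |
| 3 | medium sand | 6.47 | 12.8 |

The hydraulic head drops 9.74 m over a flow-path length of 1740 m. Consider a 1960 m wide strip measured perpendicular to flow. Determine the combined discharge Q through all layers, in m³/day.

Flow is parallel to layering, so each bed carries its own Darcy discharge and the transmissivities add.
Σ(K_i·b_i) = 176×5.40 + 1300×13.8 + 12.8×6.47 = 18973 m²/day.
Hydraulic gradient i = Δh / L = 9.74 / 1740 = 0.005598.
Q = Σ(K_i·b_i) · W · i = 18973 × 1960 × 0.005598 = 2.082e+05 m³/day.

208000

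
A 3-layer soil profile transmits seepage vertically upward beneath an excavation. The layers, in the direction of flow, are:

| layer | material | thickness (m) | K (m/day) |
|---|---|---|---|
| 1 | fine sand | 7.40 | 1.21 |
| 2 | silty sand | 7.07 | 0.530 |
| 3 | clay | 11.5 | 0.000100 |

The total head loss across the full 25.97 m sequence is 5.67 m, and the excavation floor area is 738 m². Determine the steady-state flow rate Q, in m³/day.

0.0364

Flow is perpendicular to layering, so the layers act in series and the equivalent K is the thickness-weighted harmonic mean.
Total thickness L = 7.40 + 7.07 + 11.5 = 25.97 m.
Σ(b_i/K_i) = 7.40/1.21 + 7.07/0.530 + 11.5/0.000100 = 1.150e+05 d.
K_eq = L / Σ(b_i/K_i) = 25.97 / 1.150e+05 = 0.0002258 m/day.
Q = K_eq · A · (Δh/L) = 0.0002258 × 738 × (5.67/25.97) = 0.03638 m³/day.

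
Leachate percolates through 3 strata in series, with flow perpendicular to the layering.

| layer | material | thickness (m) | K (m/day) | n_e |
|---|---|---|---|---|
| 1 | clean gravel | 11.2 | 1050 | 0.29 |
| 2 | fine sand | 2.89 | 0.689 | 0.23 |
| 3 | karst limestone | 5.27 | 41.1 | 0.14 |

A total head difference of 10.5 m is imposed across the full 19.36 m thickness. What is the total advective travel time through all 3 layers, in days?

1.92

With flow normal to the layers, continuity requires the same specific discharge q through every layer.
Σ(b_i/K_i) = 11.2/1050 + 2.89/0.689 + 5.27/41.1 = 4.333 d.
q = Δh / Σ(b_i/K_i) = 10.5 / 4.333 = 2.423 m/day.
In each layer the seepage velocity is v_i = q/n_i, so the layer transit time is t_i = b_i·n_i / q:
  layer 1 (clean gravel): t_1 = 11.2 × 0.29 / 2.423 = 1.340 d
  layer 2 (fine sand): t_2 = 2.89 × 0.23 / 2.423 = 0.2743 d
  layer 3 (karst limestone): t_3 = 5.27 × 0.14 / 2.423 = 0.3045 d
Total t = Σ t_i = 1.919 days.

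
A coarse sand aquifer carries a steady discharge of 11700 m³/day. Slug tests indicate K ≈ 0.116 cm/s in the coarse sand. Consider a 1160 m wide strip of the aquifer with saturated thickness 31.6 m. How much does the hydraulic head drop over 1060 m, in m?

Convert K: 0.116 cm/s × 864 = 100.2 m/day.
Cross-sectional area A = 1160 × 31.6 = 36656 m².
From Q = K·A·i, i = Q / (K·A) = 11700 / (100.2 × 36656) = 0.003185.
Head loss Δh = i · L = 0.003185 × 1060 = 3.376 m.

3.38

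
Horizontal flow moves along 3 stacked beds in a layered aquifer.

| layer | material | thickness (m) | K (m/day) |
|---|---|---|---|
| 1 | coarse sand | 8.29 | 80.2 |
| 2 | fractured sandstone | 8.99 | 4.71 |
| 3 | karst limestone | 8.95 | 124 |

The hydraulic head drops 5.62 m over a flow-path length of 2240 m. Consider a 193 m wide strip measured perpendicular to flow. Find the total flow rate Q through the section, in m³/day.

Flow is parallel to layering, so each bed carries its own Darcy discharge and the transmissivities add.
Σ(K_i·b_i) = 80.2×8.29 + 4.71×8.99 + 124×8.95 = 1817 m²/day.
Hydraulic gradient i = Δh / L = 5.62 / 2240 = 0.002509.
Q = Σ(K_i·b_i) · W · i = 1817 × 193 × 0.002509 = 879.8 m³/day.

880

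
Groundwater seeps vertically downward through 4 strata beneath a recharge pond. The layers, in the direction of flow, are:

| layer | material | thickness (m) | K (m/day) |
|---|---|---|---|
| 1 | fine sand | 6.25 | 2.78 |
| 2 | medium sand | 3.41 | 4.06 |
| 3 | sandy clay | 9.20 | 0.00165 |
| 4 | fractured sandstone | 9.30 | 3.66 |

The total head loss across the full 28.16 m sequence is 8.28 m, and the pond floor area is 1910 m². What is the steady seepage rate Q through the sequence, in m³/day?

2.83

Flow is perpendicular to layering, so the layers act in series and the equivalent K is the thickness-weighted harmonic mean.
Total thickness L = 6.25 + 3.41 + 9.20 + 9.30 = 28.16 m.
Σ(b_i/K_i) = 6.25/2.78 + 3.41/4.06 + 9.20/0.00165 + 9.30/3.66 = 5581 d.
K_eq = L / Σ(b_i/K_i) = 28.16 / 5581 = 0.005045 m/day.
Q = K_eq · A · (Δh/L) = 0.005045 × 1910 × (8.28/28.16) = 2.833 m³/day.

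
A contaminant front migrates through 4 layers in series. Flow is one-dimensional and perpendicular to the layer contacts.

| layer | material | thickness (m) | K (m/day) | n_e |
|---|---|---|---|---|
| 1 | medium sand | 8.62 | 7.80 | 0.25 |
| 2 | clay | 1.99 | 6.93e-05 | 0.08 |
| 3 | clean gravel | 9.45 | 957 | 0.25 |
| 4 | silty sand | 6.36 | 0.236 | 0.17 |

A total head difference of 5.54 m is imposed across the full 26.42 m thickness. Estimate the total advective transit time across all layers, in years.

81.8

With flow normal to the layers, continuity requires the same specific discharge q through every layer.
Σ(b_i/K_i) = 8.62/7.80 + 1.99/6.93e-05 + 9.45/957 + 6.36/0.236 = 28744 d.
q = Δh / Σ(b_i/K_i) = 5.54 / 28744 = 0.0001927 m/day.
In each layer the seepage velocity is v_i = q/n_i, so the layer transit time is t_i = b_i·n_i / q:
  layer 1 (medium sand): t_1 = 8.62 × 0.25 / 0.0001927 = 11181 d
  layer 2 (clay): t_2 = 1.99 × 0.08 / 0.0001927 = 826.0 d
  layer 3 (clean gravel): t_3 = 9.45 × 0.25 / 0.0001927 = 12258 d
  layer 4 (silty sand): t_4 = 6.36 × 0.17 / 0.0001927 = 5610 d
Total t = Σ t_i = 29874 days = 81.79 years.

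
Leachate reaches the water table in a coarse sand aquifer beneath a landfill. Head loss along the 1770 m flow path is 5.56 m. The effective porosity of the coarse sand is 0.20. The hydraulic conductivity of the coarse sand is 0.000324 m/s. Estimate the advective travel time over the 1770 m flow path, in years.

Convert K: 0.000324 m/s × 86400 = 27.99 m/day.
Hydraulic gradient i = Δh / L = 5.56 / 1770 = 0.003141.
Darcy flux q = K · i = 27.99 × 0.003141 = 0.08793 m/day.
Seepage velocity v = q / n_e = 0.08793 / 0.20 = 0.4397 m/day.
Travel time t = L / v = 1770 / 0.4397 = 4026 days = 11.02 years.

11.0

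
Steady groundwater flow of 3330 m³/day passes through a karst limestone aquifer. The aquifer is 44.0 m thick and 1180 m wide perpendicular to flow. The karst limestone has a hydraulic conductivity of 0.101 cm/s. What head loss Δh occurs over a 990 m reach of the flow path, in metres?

0.728

Convert K: 0.101 cm/s × 864 = 87.26 m/day.
Cross-sectional area A = 1180 × 44.0 = 51920 m².
From Q = K·A·i, i = Q / (K·A) = 3330 / (87.26 × 51920) = 0.0007350.
Head loss Δh = i · L = 0.0007350 × 990 = 0.7276 m.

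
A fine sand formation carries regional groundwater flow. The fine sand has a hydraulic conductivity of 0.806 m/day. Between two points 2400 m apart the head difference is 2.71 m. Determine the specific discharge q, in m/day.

Hydraulic gradient i = Δh / L = 2.71 / 2400 = 0.001129.
Specific discharge q = K · i = 0.8060 × 0.001129 = 0.0009101 m/day.

0.000910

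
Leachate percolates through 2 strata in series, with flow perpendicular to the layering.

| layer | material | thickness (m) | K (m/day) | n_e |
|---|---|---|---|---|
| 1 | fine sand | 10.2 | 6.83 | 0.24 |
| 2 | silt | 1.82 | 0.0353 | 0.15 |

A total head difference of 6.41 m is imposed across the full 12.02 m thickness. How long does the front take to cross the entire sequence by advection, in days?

With flow normal to the layers, continuity requires the same specific discharge q through every layer.
Σ(b_i/K_i) = 10.2/6.83 + 1.82/0.0353 = 53.05 d.
q = Δh / Σ(b_i/K_i) = 6.41 / 53.05 = 0.1208 m/day.
In each layer the seepage velocity is v_i = q/n_i, so the layer transit time is t_i = b_i·n_i / q:
  layer 1 (fine sand): t_1 = 10.2 × 0.24 / 0.1208 = 20.26 d
  layer 2 (silt): t_2 = 1.82 × 0.15 / 0.1208 = 2.259 d
Total t = Σ t_i = 22.52 days.

22.5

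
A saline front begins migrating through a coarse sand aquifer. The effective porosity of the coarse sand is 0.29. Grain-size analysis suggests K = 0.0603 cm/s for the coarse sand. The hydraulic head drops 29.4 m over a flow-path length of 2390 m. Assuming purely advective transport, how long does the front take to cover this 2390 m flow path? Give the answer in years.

Convert K: 0.0603 cm/s × 864 = 52.10 m/day.
Hydraulic gradient i = Δh / L = 29.4 / 2390 = 0.01230.
Darcy flux q = K · i = 52.10 × 0.01230 = 0.6409 m/day.
Seepage velocity v = q / n_e = 0.6409 / 0.29 = 2.210 m/day.
Travel time t = L / v = 2390 / 2.210 = 1081 days = 2.961 years.

2.96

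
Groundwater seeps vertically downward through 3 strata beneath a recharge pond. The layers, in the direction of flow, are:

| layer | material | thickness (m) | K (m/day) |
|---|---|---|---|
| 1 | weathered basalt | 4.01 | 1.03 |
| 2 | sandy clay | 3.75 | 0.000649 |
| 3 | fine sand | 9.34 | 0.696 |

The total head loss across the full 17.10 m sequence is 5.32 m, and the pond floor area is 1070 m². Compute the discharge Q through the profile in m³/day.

0.982

Flow is perpendicular to layering, so the layers act in series and the equivalent K is the thickness-weighted harmonic mean.
Total thickness L = 4.01 + 3.75 + 9.34 = 17.10 m.
Σ(b_i/K_i) = 4.01/1.03 + 3.75/0.000649 + 9.34/0.696 = 5795 d.
K_eq = L / Σ(b_i/K_i) = 17.10 / 5795 = 0.002951 m/day.
Q = K_eq · A · (Δh/L) = 0.002951 × 1070 × (5.32/17.10) = 0.9822 m³/day.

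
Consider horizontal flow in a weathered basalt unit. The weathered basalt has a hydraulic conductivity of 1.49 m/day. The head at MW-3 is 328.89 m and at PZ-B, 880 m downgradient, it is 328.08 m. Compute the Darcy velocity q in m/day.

Hydraulic gradient i = (328.89 − 328.08) / 880 = 0.81 / 880 = 0.0009205.
Specific discharge q = K · i = 1.490 × 0.0009205 = 0.001371 m/day.

0.00137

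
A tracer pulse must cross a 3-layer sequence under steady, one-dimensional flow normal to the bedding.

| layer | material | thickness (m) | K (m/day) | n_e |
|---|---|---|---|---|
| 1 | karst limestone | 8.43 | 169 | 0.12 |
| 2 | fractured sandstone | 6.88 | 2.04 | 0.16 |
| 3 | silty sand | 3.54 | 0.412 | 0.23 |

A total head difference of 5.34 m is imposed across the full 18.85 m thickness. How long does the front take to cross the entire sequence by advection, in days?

With flow normal to the layers, continuity requires the same specific discharge q through every layer.
Σ(b_i/K_i) = 8.43/169 + 6.88/2.04 + 3.54/0.412 = 12.01 d.
q = Δh / Σ(b_i/K_i) = 5.34 / 12.01 = 0.4445 m/day.
In each layer the seepage velocity is v_i = q/n_i, so the layer transit time is t_i = b_i·n_i / q:
  layer 1 (karst limestone): t_1 = 8.43 × 0.12 / 0.4445 = 2.276 d
  layer 2 (fractured sandstone): t_2 = 6.88 × 0.16 / 0.4445 = 2.477 d
  layer 3 (silty sand): t_3 = 3.54 × 0.23 / 0.4445 = 1.832 d
Total t = Σ t_i = 6.585 days.

6.58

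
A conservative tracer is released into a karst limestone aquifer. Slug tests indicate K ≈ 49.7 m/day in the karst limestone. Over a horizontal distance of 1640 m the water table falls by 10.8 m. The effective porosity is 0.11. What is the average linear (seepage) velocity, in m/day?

Hydraulic gradient i = Δh / L = 10.8 / 1640 = 0.006585.
Darcy flux q = K · i = 49.70 × 0.006585 = 0.3273 m/day.
Seepage velocity v = q / n_e = 0.3273 / 0.11 = 2.975 m/day.

2.98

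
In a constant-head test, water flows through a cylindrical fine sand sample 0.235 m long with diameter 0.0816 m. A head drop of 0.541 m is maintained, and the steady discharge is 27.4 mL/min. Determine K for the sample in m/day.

Cross-sectional area A = π·(d/2)² = π × (0.0816/2)² = 0.005230 m².
Convert discharge: 27.4 mL/min = 4.567e-07 m³/s.
Darcy's law rearranged: K = Q·L / (A·Δh) = 4.567e-07 × 0.235 / (0.005230 × 0.541) = 3.793e-05 m/s = 3.277 m/day.

3.28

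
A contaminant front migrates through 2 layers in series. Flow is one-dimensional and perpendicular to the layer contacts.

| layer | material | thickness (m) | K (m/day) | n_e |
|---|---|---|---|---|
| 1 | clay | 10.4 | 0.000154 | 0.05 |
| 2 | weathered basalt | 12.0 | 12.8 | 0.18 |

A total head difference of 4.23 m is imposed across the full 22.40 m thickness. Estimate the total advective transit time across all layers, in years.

117

With flow normal to the layers, continuity requires the same specific discharge q through every layer.
Σ(b_i/K_i) = 10.4/0.000154 + 12.0/12.8 = 67533 d.
q = Δh / Σ(b_i/K_i) = 4.23 / 67533 = 6.264e-05 m/day.
In each layer the seepage velocity is v_i = q/n_i, so the layer transit time is t_i = b_i·n_i / q:
  layer 1 (clay): t_1 = 10.4 × 0.05 / 6.264e-05 = 8302 d
  layer 2 (weathered basalt): t_2 = 12.0 × 0.18 / 6.264e-05 = 34485 d
Total t = Σ t_i = 42787 days = 117.1 years.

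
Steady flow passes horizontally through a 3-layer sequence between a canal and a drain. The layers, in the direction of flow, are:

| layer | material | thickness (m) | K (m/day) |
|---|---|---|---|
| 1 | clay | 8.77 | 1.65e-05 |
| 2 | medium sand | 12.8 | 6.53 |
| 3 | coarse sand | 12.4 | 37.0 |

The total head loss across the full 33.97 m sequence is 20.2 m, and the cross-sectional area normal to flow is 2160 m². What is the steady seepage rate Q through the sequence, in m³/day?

Flow is perpendicular to layering, so the layers act in series and the equivalent K is the thickness-weighted harmonic mean.
Total thickness L = 8.77 + 12.8 + 12.4 = 33.97 m.
Σ(b_i/K_i) = 8.77/1.65e-05 + 12.8/6.53 + 12.4/37.0 = 5.315e+05 d.
K_eq = L / Σ(b_i/K_i) = 33.97 / 5.315e+05 = 6.391e-05 m/day.
Q = K_eq · A · (Δh/L) = 6.391e-05 × 2160 × (20.2/33.97) = 0.08209 m³/day.

0.0821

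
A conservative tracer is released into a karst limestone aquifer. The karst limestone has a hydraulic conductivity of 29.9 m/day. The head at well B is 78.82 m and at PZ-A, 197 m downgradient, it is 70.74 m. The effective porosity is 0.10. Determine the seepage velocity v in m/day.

Hydraulic gradient i = (78.82 − 70.74) / 197 = 8.08 / 197 = 0.04102.
Darcy flux q = K · i = 29.90 × 0.04102 = 1.226 m/day.
Seepage velocity v = q / n_e = 1.226 / 0.10 = 12.26 m/day.

12.3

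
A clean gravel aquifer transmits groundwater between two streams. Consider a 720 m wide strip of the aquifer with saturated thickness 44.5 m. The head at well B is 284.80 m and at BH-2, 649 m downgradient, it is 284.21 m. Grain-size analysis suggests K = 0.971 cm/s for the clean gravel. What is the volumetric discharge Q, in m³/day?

24400

Convert K: 0.971 cm/s × 864 = 838.9 m/day.
Cross-sectional area A = 720 × 44.5 = 32040 m².
Hydraulic gradient i = (284.80 − 284.21) / 649 = 0.59 / 649 = 0.0009091.
Darcy's law: Q = K · A · i = 838.9 × 32040 × 0.0009091 = 24436 m³/day.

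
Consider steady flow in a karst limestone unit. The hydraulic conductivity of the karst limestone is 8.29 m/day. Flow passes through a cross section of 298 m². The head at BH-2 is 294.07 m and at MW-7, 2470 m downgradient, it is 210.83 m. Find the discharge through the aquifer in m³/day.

83.3

Hydraulic gradient i = (294.07 − 210.83) / 2470 = 83.24 / 2470 = 0.03370.
Darcy's law: Q = K · A · i = 8.290 × 298.0 × 0.03370 = 83.25 m³/day.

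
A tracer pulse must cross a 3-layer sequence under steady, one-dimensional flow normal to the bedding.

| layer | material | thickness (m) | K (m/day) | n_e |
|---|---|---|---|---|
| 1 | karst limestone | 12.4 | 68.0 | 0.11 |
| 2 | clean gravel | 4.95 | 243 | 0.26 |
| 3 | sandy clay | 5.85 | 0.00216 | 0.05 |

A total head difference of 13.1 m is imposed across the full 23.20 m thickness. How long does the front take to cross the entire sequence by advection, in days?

With flow normal to the layers, continuity requires the same specific discharge q through every layer.
Σ(b_i/K_i) = 12.4/68.0 + 4.95/243 + 5.85/0.00216 = 2709 d.
q = Δh / Σ(b_i/K_i) = 13.1 / 2709 = 0.004837 m/day.
In each layer the seepage velocity is v_i = q/n_i, so the layer transit time is t_i = b_i·n_i / q:
  layer 1 (karst limestone): t_1 = 12.4 × 0.11 / 0.004837 = 282.0 d
  layer 2 (clean gravel): t_2 = 4.95 × 0.26 / 0.004837 = 266.1 d
  layer 3 (sandy clay): t_3 = 5.85 × 0.05 / 0.004837 = 60.48 d
Total t = Σ t_i = 608.6 days.

609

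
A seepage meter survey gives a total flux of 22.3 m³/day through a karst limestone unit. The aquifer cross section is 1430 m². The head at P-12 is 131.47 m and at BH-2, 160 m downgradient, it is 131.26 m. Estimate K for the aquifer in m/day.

11.9

Hydraulic gradient i = (131.47 − 131.26) / 160 = 0.21 / 160 = 0.001312.
From Q = K·A·i, K = Q / (A·i) = 22.3 / (1430 × 0.001312) = 11.88 m/day.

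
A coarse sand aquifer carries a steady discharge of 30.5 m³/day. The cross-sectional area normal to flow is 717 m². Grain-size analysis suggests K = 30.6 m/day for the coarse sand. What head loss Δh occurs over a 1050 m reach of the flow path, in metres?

From Q = K·A·i, i = Q / (K·A) = 30.5 / (30.60 × 717.0) = 0.001390.
Head loss Δh = i · L = 0.001390 × 1050 = 1.460 m.

1.46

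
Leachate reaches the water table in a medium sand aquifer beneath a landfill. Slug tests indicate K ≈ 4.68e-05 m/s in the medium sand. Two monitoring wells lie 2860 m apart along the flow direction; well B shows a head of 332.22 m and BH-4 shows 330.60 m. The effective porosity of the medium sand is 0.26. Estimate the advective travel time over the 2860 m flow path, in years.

889

Convert K: 4.68e-05 m/s × 86400 = 4.044 m/day.
Hydraulic gradient i = (332.22 − 330.60) / 2860 = 1.62 / 2860 = 0.0005664.
Darcy flux q = K · i = 4.044 × 0.0005664 = 0.002290 m/day.
Seepage velocity v = q / n_e = 0.002290 / 0.26 = 0.008809 m/day.
Travel time t = L / v = 2860 / 0.008809 = 3.247e+05 days = 888.9 years.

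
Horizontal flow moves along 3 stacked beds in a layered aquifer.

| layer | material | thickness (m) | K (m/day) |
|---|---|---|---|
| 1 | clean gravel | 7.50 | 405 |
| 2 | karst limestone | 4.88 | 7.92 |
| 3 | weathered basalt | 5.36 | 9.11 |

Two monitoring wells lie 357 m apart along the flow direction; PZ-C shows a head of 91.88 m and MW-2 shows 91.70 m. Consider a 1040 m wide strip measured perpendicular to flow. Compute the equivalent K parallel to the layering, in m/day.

Flow is parallel to layering, so each bed carries its own Darcy discharge and the transmissivities add.
Σ(K_i·b_i) = 405×7.50 + 7.92×4.88 + 9.11×5.36 = 3125 m²/day.
Total thickness b = 17.74 m, so K_eq = Σ(K_i·b_i)/b = 176.2 m/day.

176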